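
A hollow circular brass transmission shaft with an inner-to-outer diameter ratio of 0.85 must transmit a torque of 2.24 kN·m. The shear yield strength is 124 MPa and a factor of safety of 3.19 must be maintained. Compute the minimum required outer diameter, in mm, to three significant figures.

d_o = 85.0 mm

τ_allow = 124/3.19 = 38.87 MPa.
For a hollow shaft τ = 16T/[πd_o³(1−k⁴)] with k = 0.85, so 1−k⁴ = 0.4780.
d_o³ = 16T/[π τ_allow (1−k⁴)] = 16×2240000/(π×38.87×0.4780) = 614000 mm³.
d_o = 84.99 mm.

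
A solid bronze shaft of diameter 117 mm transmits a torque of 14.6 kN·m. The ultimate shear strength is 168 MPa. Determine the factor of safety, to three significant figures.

τ = 16T/(πd³) = 16×1.4600×10^7/(π×117³) = 46.43 MPa.
n = τ_limit/τ = 168/46.43 = 3.619.

n = 3.62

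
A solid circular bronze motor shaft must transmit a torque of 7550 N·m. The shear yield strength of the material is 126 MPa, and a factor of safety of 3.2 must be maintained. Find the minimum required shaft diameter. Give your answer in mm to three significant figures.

d = 99.2 mm

Allowable shear stress τ_allow = 126/3.2 = 39.38 MPa.
For a solid shaft τ = 16T/(πd³), so d³ = 16T/(π τ_allow) = 16×7550000/(π×39.38) = 976600 mm³.
d = (976600)^(1/3) = 99.21 mm.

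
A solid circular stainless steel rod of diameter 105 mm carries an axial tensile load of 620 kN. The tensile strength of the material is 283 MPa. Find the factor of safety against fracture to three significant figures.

A = πd²/4 = 8659 mm².
σ = F/A = 620000/8659 = 71.60 MPa.
n = 283/71.60 = 3.952.

n = 3.95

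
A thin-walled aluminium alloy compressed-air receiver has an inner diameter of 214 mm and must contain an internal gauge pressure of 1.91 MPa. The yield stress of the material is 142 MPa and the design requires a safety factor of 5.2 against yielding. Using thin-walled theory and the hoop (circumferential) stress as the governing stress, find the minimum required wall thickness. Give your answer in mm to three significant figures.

t = 7.48 mm

σ_allow = 142/5.2 = 27.31 MPa.
Hoop stress σ_h = pD/(2t), so t = pD/(2σ_allow) = 1.91×214/(2×27.31) = 7.484 mm.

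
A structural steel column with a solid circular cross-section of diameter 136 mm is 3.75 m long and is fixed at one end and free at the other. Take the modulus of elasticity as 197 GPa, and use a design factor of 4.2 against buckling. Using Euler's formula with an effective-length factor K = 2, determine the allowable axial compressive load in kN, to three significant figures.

P_allow = 138 kN

I = πd⁴/64 = π×136⁴/64 = 1.679×10^7 mm⁴.
Effective length L_e = KL = 2×3.75 m = 7500 mm.
Euler critical load P_cr = π²EI/L_e² = π²×197000×1.679×10^7/7500² = 580500 N.
P_allow = P_cr/n = 580500/4.2 = 138200 N.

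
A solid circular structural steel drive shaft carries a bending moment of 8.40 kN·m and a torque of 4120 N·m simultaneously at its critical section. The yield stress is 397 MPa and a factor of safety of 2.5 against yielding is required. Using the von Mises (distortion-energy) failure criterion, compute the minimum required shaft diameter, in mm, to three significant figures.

d = 83.7 mm

σ_allow = σ_y/n = 397/2.5 = 158.8 MPa.
For a solid shaft σ_b = 32M/(πd³) and τ = 16T/(πd³), so the von Mises stress is σ' = (16/πd³)·√(4M²+3T²).
√(4M²+3T²) = √(4×(8.400×10^6)² + 3×(4.120×10^6)²) = 1.825×10^7 N·mm.
d³ = 16×1.825×10^7/(π×158.8) = 585400 mm³.
d = 83.65 mm.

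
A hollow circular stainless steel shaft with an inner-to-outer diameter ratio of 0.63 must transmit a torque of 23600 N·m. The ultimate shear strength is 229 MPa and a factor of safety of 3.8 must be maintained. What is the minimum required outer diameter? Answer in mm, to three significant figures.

τ_allow = 229/3.8 = 60.26 MPa.
For a hollow shaft τ = 16T/[πd_o³(1−k⁴)] with k = 0.63, so 1−k⁴ = 0.8425.
d_o³ = 16T/[π τ_allow (1−k⁴)] = 16×2.3600×10^7/(π×60.26×0.8425) = 2.367×10^6 mm³.
d_o = 133.3 mm.

d_o = 133 mm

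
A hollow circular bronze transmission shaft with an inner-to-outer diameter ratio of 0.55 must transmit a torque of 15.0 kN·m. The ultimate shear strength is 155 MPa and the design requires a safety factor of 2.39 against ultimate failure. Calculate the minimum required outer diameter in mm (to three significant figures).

d_o = 109 mm

τ_allow = 155/2.39 = 64.85 MPa.
For a hollow shaft τ = 16T/[πd_o³(1−k⁴)] with k = 0.55, so 1−k⁴ = 0.9085.
d_o³ = 16T/[π τ_allow (1−k⁴)] = 16×1.5000×10^7/(π×64.85×0.9085) = 1.297×10^6 mm³.
d_o = 109.0 mm.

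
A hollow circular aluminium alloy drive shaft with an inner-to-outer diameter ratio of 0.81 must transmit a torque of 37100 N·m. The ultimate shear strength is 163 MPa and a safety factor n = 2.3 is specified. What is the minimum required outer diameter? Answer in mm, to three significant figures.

τ_allow = 163/2.3 = 70.87 MPa.
For a hollow shaft τ = 16T/[πd_o³(1−k⁴)] with k = 0.81, so 1−k⁴ = 0.5695.
d_o³ = 16T/[π τ_allow (1−k⁴)] = 16×3.7100×10^7/(π×70.87×0.5695) = 4.681×10^6 mm³.
d_o = 167.3 mm.

d_o = 167 mm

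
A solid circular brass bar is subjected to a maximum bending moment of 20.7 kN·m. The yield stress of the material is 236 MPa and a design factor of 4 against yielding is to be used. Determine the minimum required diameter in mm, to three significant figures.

σ_allow = 236/4 = 59.00 MPa.
For a solid circular section σ = 32M/(πd³), so d³ = 32M/(π σ_allow) = 32×2.0700×10^7/(π×59.00) = 3.574×10^6 mm³.
d = 152.9 mm.

d = 153 mm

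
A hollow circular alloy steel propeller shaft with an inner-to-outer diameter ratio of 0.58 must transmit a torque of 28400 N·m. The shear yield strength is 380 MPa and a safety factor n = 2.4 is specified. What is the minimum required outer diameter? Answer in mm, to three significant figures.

τ_allow = 380/2.4 = 158.3 MPa.
For a hollow shaft τ = 16T/[πd_o³(1−k⁴)] with k = 0.58, so 1−k⁴ = 0.8868.
d_o³ = 16T/[π τ_allow (1−k⁴)] = 16×2.8400×10^7/(π×158.3×0.8868) = 1.030×10^6 mm³.
d_o = 101.0 mm.

d_o = 101 mm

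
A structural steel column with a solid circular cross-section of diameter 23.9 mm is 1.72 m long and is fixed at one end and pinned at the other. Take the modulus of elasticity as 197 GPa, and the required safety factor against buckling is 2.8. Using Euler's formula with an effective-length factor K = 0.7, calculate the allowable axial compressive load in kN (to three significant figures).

P_allow = 7.67 kN

I = πd⁴/64 = π×23.9⁴/64 = 16020 mm⁴.
Effective length L_e = KL = 0.7×1.72 m = 1204 mm.
Euler critical load P_cr = π²EI/L_e² = π²×197000×16020/1204² = 21480 N.
P_allow = P_cr/n = 21480/2.8 = 7672 N.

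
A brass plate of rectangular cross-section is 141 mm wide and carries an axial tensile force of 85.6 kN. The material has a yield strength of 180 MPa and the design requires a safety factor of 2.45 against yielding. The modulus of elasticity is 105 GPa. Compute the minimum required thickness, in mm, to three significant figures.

σ_allow = 180/2.45 = 73.47 MPa.
Required area A = F/σ_allow = 85600/73.47 = 1165 mm².
t = A/w = 1165/141 = 8.263 mm.

t = 8.26 mm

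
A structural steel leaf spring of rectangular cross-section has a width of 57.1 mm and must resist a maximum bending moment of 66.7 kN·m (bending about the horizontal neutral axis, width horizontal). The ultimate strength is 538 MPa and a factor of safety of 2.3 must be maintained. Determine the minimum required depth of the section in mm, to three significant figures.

σ_allow = 538/2.3 = 233.9 MPa.
For a rectangular section σ = 6M/(bh²), so h² = 6M/(b σ_allow) = 6×6.6700×10^7/(57.1×233.9) = 29960 mm².
h = 173.1 mm.

h = 173 mm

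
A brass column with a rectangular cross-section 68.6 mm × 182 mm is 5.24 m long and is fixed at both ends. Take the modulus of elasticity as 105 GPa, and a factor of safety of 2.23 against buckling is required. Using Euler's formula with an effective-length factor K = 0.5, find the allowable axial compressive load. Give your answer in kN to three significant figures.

P_allow = 331 kN

Buckling occurs about the weak axis: I_min = h·b³/12 = 182×68.6³/12 = 4.896×10^6 mm⁴ (b = 68.6 mm is the smaller dimension).
Effective length L_e = KL = 0.5×5.24 m = 2620 mm.
Euler critical load P_cr = π²EI/L_e² = π²×105000×4.896×10^6/2620² = 739200 N.
P_allow = P_cr/n = 739200/2.23 = 331500 N.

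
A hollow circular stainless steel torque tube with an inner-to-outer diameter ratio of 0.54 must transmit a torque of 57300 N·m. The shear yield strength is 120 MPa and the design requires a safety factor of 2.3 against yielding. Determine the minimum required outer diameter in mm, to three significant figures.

d_o = 183 mm

τ_allow = 120/2.3 = 52.17 MPa.
For a hollow shaft τ = 16T/[πd_o³(1−k⁴)] with k = 0.54, so 1−k⁴ = 0.9150.
d_o³ = 16T/[π τ_allow (1−k⁴)] = 16×5.7300×10^7/(π×52.17×0.9150) = 6.113×10^6 mm³.
d_o = 182.8 mm.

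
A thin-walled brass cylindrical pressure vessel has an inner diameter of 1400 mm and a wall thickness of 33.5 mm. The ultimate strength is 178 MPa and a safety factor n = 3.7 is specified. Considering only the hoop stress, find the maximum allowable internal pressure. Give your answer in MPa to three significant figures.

p_allow = 2.30 MPa

σ_allow = 178/3.7 = 48.11 MPa.
σ_h = pD/(2t) → p_allow = 2σ_allow t/D = 2×48.11×33.5/1400 = 2.302 MPa.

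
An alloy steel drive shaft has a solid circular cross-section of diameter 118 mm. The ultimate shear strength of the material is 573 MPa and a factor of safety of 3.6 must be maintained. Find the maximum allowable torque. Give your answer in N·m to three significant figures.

τ_allow = 573/3.6 = 159.2 MPa.
For a solid shaft T_allow = τ_allow·πd³/16; πd³/16 = π×118³/16 = 322600 mm³.
T_allow = 159.2×322600 = 5.135×10^7 N·mm = 51350 N·m.

T_allow = 51300 N·m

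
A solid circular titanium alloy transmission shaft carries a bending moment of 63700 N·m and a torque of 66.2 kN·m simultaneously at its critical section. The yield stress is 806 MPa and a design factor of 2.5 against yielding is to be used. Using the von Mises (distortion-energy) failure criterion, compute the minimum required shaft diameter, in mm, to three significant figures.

σ_allow = σ_y/n = 806/2.5 = 322.4 MPa.
For a solid shaft σ_b = 32M/(πd³) and τ = 16T/(πd³), so the von Mises stress is σ' = (16/πd³)·√(4M²+3T²).
√(4M²+3T²) = √(4×(6.370×10^7)² + 3×(6.620×10^7)²) = 1.714×10^8 N·mm.
d³ = 16×1.714×10^8/(π×322.4) = 2.708×10^6 mm³.
d = 139.4 mm.

d = 139 mm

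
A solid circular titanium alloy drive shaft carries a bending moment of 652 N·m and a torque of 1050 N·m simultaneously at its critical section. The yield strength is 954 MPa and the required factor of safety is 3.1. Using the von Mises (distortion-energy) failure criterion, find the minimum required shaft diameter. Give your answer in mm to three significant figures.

σ_allow = σ_y/n = 954/3.1 = 307.7 MPa.
For a solid shaft σ_b = 32M/(πd³) and τ = 16T/(πd³), so the von Mises stress is σ' = (16/πd³)·√(4M²+3T²).
√(4M²+3T²) = √(4×(652000)² + 3×(1.050×10^6)²) = 2.238×10^6 N·mm.
d³ = 16×2.238×10^6/(π×307.7) = 37030 mm³.
d = 33.33 mm.

d = 33.3 mm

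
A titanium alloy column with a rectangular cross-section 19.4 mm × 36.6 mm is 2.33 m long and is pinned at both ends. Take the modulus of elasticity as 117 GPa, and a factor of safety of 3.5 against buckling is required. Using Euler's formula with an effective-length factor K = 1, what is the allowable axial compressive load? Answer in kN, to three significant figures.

P_allow = 1.35 kN

Buckling occurs about the weak axis: I_min = h·b³/12 = 36.6×19.4³/12 = 22270 mm⁴ (b = 19.4 mm is the smaller dimension).
Effective length L_e = KL = 1×2.33 m = 2330 mm.
Euler critical load P_cr = π²EI/L_e² = π²×117000×22270/2330² = 4737 N.
P_allow = P_cr/n = 4737/3.5 = 1353 N.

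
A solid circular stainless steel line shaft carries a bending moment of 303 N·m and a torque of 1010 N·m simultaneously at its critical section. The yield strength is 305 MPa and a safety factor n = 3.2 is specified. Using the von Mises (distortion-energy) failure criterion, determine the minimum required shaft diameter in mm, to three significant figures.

σ_allow = σ_y/n = 305/3.2 = 95.31 MPa.
For a solid shaft σ_b = 32M/(πd³) and τ = 16T/(πd³), so the von Mises stress is σ' = (16/πd³)·√(4M²+3T²).
√(4M²+3T²) = √(4×(303000)² + 3×(1.010×10^6)²) = 1.851×10^6 N·mm.
d³ = 16×1.851×10^6/(π×95.31) = 98930 mm³.
d = 46.25 mm.

d = 46.2 mm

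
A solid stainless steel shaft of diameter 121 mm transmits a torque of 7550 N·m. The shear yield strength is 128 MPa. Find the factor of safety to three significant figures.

n = 5.90

τ = 16T/(πd³) = 16×7550000/(π×121³) = 21.71 MPa.
n = τ_limit/τ = 128/21.71 = 5.897.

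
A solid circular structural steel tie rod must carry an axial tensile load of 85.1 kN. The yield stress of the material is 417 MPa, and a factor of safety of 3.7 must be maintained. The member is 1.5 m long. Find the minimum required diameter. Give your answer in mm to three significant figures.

d = 31.0 mm

Allowable stress σ_allow = 417/3.7 = 112.7 MPa.
Required area A = F/σ_allow = 85100/112.7 = 755.1 mm².
A = πd²/4 → d = √(4A/π) = 31.01 mm.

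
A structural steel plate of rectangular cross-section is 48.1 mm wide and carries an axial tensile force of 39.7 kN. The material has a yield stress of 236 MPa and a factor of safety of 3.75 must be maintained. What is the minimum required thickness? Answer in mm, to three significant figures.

σ_allow = 236/3.75 = 62.93 MPa.
Required area A = F/σ_allow = 39700/62.93 = 630.8 mm².
t = A/w = 630.8/48.1 = 13.11 mm.

t = 13.1 mm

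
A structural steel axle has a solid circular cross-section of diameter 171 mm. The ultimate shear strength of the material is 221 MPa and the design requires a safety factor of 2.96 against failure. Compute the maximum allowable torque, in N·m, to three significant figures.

τ_allow = 221/2.96 = 74.66 MPa.
For a solid shaft T_allow = τ_allow·πd³/16; πd³/16 = π×171³/16 = 981800 mm³.
T_allow = 74.66×981800 = 7.330×10^7 N·mm = 73300 N·m.

T_allow = 73300 N·m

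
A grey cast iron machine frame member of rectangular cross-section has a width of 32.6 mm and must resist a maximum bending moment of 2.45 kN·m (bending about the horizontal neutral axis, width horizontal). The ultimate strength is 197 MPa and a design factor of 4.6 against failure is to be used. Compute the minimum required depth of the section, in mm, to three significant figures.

h = 103 mm

σ_allow = 197/4.6 = 42.83 MPa.
For a rectangular section σ = 6M/(bh²), so h² = 6M/(b σ_allow) = 6×2450000/(32.6×42.83) = 10530 mm².
h = 102.6 mm.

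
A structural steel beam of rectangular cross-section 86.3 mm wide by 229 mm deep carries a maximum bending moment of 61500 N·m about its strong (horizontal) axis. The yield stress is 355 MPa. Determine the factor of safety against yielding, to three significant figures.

n = 4.35

Section modulus S = bh²/6 = 86.3×229²/6 = 754300 mm³.
σ = M/S = 6.1500×10^7/754300 = 81.54 MPa.
n = 355/81.54 = 4.354.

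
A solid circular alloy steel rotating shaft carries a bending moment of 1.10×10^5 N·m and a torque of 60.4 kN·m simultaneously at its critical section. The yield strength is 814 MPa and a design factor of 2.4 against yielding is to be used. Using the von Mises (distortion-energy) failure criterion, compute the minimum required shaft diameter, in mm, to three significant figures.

d = 154 mm

σ_allow = σ_y/n = 814/2.4 = 339.2 MPa.
For a solid shaft σ_b = 32M/(πd³) and τ = 16T/(πd³), so the von Mises stress is σ' = (16/πd³)·√(4M²+3T²).
√(4M²+3T²) = √(4×(1.100×10^8)² + 3×(6.040×10^7)²) = 2.436×10^8 N·mm.
d³ = 16×2.436×10^8/(π×339.2) = 3.658×10^6 mm³.
d = 154.1 mm.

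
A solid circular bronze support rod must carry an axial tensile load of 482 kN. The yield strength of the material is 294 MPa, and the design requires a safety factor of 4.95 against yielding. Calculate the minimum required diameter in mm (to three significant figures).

Allowable stress σ_allow = 294/4.95 = 59.39 MPa.
Required area A = F/σ_allow = 482000/59.39 = 8115 mm².
A = πd²/4 → d = √(4A/π) = 101.7 mm.

d = 102 mm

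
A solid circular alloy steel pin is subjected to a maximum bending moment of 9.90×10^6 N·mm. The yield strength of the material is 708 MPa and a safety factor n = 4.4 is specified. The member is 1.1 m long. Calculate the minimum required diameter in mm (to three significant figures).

σ_allow = 708/4.4 = 160.9 MPa.
For a solid circular section σ = 32M/(πd³), so d³ = 32M/(π σ_allow) = 32×9900000/(π×160.9) = 626700 mm³.
d = 85.58 mm.

d = 85.6 mm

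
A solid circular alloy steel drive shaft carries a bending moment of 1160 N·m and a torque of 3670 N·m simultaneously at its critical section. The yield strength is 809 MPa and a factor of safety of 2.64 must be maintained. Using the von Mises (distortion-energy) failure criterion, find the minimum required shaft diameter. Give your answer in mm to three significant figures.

d = 48.3 mm

σ_allow = σ_y/n = 809/2.64 = 306.4 MPa.
For a solid shaft σ_b = 32M/(πd³) and τ = 16T/(πd³), so the von Mises stress is σ' = (16/πd³)·√(4M²+3T²).
√(4M²+3T²) = √(4×(1.160×10^6)² + 3×(3.670×10^6)²) = 6.767×10^6 N·mm.
d³ = 16×6.767×10^6/(π×306.4) = 112500 mm³.
d = 48.27 mm.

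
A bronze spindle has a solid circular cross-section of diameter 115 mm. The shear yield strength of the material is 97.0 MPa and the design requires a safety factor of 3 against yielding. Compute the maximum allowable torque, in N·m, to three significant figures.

T_allow = 9660 N·m

τ_allow = 97.0/3 = 32.33 MPa.
For a solid shaft T_allow = τ_allow·πd³/16; πd³/16 = π×115³/16 = 298600 mm³.
T_allow = 32.33×298600 = 9.655×10^6 N·mm = 9655 N·m.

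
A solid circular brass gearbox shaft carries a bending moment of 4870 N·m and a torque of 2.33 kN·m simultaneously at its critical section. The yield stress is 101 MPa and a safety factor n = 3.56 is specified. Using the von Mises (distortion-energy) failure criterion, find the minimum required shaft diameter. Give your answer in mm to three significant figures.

σ_allow = σ_y/n = 101/3.56 = 28.37 MPa.
For a solid shaft σ_b = 32M/(πd³) and τ = 16T/(πd³), so the von Mises stress is σ' = (16/πd³)·√(4M²+3T²).
√(4M²+3T²) = √(4×(4.870×10^6)² + 3×(2.330×10^6)²) = 1.054×10^7 N·mm.
d³ = 16×1.054×10^7/(π×28.37) = 1.893×10^6 mm³.
d = 123.7 mm.

d = 124 mm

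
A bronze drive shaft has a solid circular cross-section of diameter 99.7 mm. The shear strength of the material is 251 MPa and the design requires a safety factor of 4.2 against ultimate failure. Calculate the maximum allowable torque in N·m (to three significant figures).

τ_allow = 251/4.2 = 59.76 MPa.
For a solid shaft T_allow = τ_allow·πd³/16; πd³/16 = π×99.7³/16 = 194600 mm³.
T_allow = 59.76×194600 = 1.163×10^7 N·mm = 11630 N·m.

T_allow = 11600 N·m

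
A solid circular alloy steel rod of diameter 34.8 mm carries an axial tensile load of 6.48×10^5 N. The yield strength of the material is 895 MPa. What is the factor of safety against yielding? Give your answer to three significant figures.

A = πd²/4 = 951.1 mm².
σ = F/A = 648000/951.1 = 681.3 MPa.
n = 895/681.3 = 1.314.

n = 1.31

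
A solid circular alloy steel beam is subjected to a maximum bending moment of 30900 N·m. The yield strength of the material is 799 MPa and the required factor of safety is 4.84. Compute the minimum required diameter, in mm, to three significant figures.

σ_allow = 799/4.84 = 165.1 MPa.
For a solid circular section σ = 32M/(πd³), so d³ = 32M/(π σ_allow) = 32×3.0900×10^7/(π×165.1) = 1.907×10^6 mm³.
d = 124.0 mm.

d = 124 mm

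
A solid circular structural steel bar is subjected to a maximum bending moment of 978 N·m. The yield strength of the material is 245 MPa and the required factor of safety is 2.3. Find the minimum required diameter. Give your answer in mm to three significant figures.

σ_allow = 245/2.3 = 106.5 MPa.
For a solid circular section σ = 32M/(πd³), so d³ = 32M/(π σ_allow) = 32×978000/(π×106.5) = 93520 mm³.
d = 45.39 mm.

d = 45.4 mm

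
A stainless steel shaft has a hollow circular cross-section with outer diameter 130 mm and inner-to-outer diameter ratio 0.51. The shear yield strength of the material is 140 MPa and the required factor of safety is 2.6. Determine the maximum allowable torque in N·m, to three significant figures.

τ_allow = 140/2.6 = 53.85 MPa.
For a hollow shaft T_allow = τ_allow·πd_o³(1−k⁴)/16 with 1−k⁴ = 0.9323, so πd_o³(1−k⁴)/16 = 402200 mm³.
T_allow = 53.85×402200 = 2.166×10^7 N·mm = 21660 N·m.

T_allow = 21700 N·m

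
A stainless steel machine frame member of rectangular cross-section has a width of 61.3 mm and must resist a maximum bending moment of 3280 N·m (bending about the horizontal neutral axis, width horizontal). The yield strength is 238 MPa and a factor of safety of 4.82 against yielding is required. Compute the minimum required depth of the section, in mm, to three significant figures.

h = 80.6 mm

σ_allow = 238/4.82 = 49.38 MPa.
For a rectangular section σ = 6M/(bh²), so h² = 6M/(b σ_allow) = 6×3280000/(61.3×49.38) = 6502 mm².
h = 80.63 mm.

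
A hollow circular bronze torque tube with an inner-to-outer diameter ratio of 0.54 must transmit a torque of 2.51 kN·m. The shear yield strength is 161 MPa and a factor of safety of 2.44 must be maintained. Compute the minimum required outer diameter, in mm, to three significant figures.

τ_allow = 161/2.44 = 65.98 MPa.
For a hollow shaft τ = 16T/[πd_o³(1−k⁴)] with k = 0.54, so 1−k⁴ = 0.9150.
d_o³ = 16T/[π τ_allow (1−k⁴)] = 16×2510000/(π×65.98×0.9150) = 211700 mm³.
d_o = 59.60 mm.

d_o = 59.6 mm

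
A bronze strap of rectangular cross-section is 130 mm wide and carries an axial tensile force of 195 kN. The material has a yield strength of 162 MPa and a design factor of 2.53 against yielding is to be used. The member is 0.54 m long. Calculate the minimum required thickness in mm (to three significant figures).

σ_allow = 162/2.53 = 64.03 MPa.
Required area A = F/σ_allow = 195000/64.03 = 3045 mm².
t = A/w = 3045/130 = 23.43 mm.

t = 23.4 mm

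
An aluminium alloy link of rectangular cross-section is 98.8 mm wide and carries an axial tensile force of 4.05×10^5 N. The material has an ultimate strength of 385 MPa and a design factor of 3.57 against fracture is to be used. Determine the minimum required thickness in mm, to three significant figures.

σ_allow = 385/3.57 = 107.8 MPa.
Required area A = F/σ_allow = 405000/107.8 = 3755 mm².
t = A/w = 3755/98.8 = 38.01 mm.

t = 38.0 mm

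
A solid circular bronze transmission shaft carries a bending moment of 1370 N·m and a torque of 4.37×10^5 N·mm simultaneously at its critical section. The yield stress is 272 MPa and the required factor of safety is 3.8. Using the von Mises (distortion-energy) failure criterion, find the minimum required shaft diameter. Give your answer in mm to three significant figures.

d = 58.7 mm

σ_allow = σ_y/n = 272/3.8 = 71.58 MPa.
For a solid shaft σ_b = 32M/(πd³) and τ = 16T/(πd³), so the von Mises stress is σ' = (16/πd³)·√(4M²+3T²).
√(4M²+3T²) = √(4×(1.370×10^6)² + 3×(437000)²) = 2.843×10^6 N·mm.
d³ = 16×2.843×10^6/(π×71.58) = 202300 mm³.
d = 58.70 mm.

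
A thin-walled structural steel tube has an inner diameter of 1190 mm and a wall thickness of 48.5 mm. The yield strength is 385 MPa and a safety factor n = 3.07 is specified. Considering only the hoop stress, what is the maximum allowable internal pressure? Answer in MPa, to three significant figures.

σ_allow = 385/3.07 = 125.4 MPa.
σ_h = pD/(2t) → p_allow = 2σ_allow t/D = 2×125.4×48.5/1190 = 10.22 MPa.

p_allow = 10.2 MPa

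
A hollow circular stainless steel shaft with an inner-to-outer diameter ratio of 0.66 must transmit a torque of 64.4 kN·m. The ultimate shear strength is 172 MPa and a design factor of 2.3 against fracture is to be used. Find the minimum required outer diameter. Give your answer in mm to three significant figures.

τ_allow = 172/2.3 = 74.78 MPa.
For a hollow shaft τ = 16T/[πd_o³(1−k⁴)] with k = 0.66, so 1−k⁴ = 0.8103.
d_o³ = 16T/[π τ_allow (1−k⁴)] = 16×6.4400×10^7/(π×74.78×0.8103) = 5.413×10^6 mm³.
d_o = 175.6 mm.

d_o = 176 mm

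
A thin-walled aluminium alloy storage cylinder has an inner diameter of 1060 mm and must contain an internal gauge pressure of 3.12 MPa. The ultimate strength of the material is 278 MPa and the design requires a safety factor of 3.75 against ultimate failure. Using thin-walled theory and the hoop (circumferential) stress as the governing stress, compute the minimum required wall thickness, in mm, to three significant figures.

σ_allow = 278/3.75 = 74.13 MPa.
Hoop stress σ_h = pD/(2t), so t = pD/(2σ_allow) = 3.12×1060/(2×74.13) = 22.31 mm.

t = 22.3 mm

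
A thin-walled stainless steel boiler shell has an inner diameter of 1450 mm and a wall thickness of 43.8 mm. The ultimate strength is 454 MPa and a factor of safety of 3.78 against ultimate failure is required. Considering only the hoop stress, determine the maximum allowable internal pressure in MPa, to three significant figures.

σ_allow = 454/3.78 = 120.1 MPa.
σ_h = pD/(2t) → p_allow = 2σ_allow t/D = 2×120.1×43.8/1450 = 7.256 MPa.

p_allow = 7.26 MPa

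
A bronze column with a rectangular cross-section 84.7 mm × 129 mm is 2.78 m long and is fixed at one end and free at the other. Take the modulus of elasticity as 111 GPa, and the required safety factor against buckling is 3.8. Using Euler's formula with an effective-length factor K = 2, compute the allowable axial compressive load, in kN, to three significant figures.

Buckling occurs about the weak axis: I_min = h·b³/12 = 129×84.7³/12 = 6.532×10^6 mm⁴ (b = 84.7 mm is the smaller dimension).
Effective length L_e = KL = 2×2.78 m = 5560 mm.
Euler critical load P_cr = π²EI/L_e² = π²×111000×6.532×10^6/5560² = 231500 N.
P_allow = P_cr/n = 231500/3.8 = 60920 N.

P_allow = 60.9 kN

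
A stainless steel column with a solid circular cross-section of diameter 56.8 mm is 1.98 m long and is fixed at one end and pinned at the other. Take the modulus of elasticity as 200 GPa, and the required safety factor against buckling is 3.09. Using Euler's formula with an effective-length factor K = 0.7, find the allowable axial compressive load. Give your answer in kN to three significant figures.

I = πd⁴/64 = π×56.8⁴/64 = 510900 mm⁴.
Effective length L_e = KL = 0.7×1.98 m = 1386 mm.
Euler critical load P_cr = π²EI/L_e² = π²×200000×510900/1386² = 525000 N.
P_allow = P_cr/n = 525000/3.09 = 169900 N.

P_allow = 170 kN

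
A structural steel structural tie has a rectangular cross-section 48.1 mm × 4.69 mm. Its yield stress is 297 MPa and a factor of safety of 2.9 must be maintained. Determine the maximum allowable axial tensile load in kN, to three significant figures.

σ_allow = 297/2.9 = 102.4 MPa.
A = 48.1×4.69 = 225.6 mm².
F_allow = σ_allow × A = 102.4×225.6 = 23100 N.

F_allow = 23.1 kN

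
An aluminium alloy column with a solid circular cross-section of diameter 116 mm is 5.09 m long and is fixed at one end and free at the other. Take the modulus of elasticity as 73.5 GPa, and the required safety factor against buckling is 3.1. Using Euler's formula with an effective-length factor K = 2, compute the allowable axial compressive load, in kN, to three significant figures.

P_allow = 20.1 kN

I = πd⁴/64 = π×116⁴/64 = 8.888×10^6 mm⁴.
Effective length L_e = KL = 2×5.09 m = 10180 mm.
Euler critical load P_cr = π²EI/L_e² = π²×73500×8.888×10^6/10180² = 62210 N.
P_allow = P_cr/n = 62210/3.1 = 20070 N.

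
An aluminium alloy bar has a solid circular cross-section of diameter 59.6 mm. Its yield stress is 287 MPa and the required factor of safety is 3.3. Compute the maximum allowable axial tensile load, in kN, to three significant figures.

σ_allow = 287/3.3 = 86.97 MPa.
A = πd²/4 = π×59.6²/4 = 2790 mm².
F_allow = σ_allow × A = 86.97×2790 = 242600 N.

F_allow = 243 kN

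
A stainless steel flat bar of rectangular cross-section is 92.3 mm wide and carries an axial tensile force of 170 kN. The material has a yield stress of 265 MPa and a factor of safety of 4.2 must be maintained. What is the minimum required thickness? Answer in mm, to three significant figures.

σ_allow = 265/4.2 = 63.10 MPa.
Required area A = F/σ_allow = 170000/63.10 = 2694 mm².
t = A/w = 2694/92.3 = 29.19 mm.

t = 29.2 mm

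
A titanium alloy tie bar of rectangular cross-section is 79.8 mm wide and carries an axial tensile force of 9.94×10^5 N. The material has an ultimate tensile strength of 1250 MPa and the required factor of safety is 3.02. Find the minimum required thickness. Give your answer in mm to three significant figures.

t = 30.1 mm

σ_allow = 1250/3.02 = 413.9 MPa.
Required area A = F/σ_allow = 994000/413.9 = 2402 mm².
t = A/w = 2402/79.8 = 30.09 mm.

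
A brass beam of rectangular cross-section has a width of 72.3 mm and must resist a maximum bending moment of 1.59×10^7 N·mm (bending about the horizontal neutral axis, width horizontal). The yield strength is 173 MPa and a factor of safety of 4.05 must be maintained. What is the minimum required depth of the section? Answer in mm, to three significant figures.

h = 176 mm

σ_allow = 173/4.05 = 42.72 MPa.
For a rectangular section σ = 6M/(bh²), so h² = 6M/(b σ_allow) = 6×1.5900×10^7/(72.3×42.72) = 30890 mm².
h = 175.8 mm.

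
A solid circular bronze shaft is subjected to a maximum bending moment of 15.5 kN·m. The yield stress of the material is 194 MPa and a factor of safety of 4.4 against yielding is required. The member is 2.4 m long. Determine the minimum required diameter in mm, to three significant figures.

σ_allow = 194/4.4 = 44.09 MPa.
For a solid circular section σ = 32M/(πd³), so d³ = 32M/(π σ_allow) = 32×1.5500×10^7/(π×44.09) = 3.581×10^6 mm³.
d = 153.0 mm.

d = 153 mm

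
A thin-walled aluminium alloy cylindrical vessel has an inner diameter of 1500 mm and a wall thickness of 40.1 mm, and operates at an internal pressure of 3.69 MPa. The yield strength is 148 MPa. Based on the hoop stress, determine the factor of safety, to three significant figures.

n = 2.14

σ_h = pD/(2t) = 3.69×1500/(2×40.1) = 69.01 MPa.
n = 148/69.01 = 2.144.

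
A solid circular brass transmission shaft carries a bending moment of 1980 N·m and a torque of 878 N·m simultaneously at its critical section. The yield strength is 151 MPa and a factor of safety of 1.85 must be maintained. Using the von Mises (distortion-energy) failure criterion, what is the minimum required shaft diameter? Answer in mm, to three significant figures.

d = 64.2 mm

σ_allow = σ_y/n = 151/1.85 = 81.62 MPa.
For a solid shaft σ_b = 32M/(πd³) and τ = 16T/(πd³), so the von Mises stress is σ' = (16/πd³)·√(4M²+3T²).
√(4M²+3T²) = √(4×(1.980×10^6)² + 3×(878000)²) = 4.242×10^6 N·mm.
d³ = 16×4.242×10^6/(π×81.62) = 264700 mm³.
d = 64.21 mm.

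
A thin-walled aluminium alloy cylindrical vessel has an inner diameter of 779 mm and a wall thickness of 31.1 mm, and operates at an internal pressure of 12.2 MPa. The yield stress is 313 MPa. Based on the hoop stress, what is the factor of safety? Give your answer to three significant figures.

σ_h = pD/(2t) = 12.2×779/(2×31.1) = 152.8 MPa.
n = 313/152.8 = 2.049.

n = 2.05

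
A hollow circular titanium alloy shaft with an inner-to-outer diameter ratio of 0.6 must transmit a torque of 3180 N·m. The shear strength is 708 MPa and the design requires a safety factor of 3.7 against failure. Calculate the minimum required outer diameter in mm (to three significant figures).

d_o = 46.0 mm

τ_allow = 708/3.7 = 191.4 MPa.
For a hollow shaft τ = 16T/[πd_o³(1−k⁴)] with k = 0.6, so 1−k⁴ = 0.8704.
d_o³ = 16T/[π τ_allow (1−k⁴)] = 16×3180000/(π×191.4×0.8704) = 97240 mm³.
d_o = 45.98 mm.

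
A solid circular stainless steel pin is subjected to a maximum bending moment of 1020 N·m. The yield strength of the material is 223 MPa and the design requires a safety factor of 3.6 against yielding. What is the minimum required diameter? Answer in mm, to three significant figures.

σ_allow = 223/3.6 = 61.94 MPa.
For a solid circular section σ = 32M/(πd³), so d³ = 32M/(π σ_allow) = 32×1020000/(π×61.94) = 167700 mm³.
d = 55.15 mm.

d = 55.1 mm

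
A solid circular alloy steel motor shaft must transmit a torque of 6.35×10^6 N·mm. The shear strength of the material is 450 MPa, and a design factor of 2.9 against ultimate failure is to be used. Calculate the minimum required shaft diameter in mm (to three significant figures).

Allowable shear stress τ_allow = 450/2.9 = 155.2 MPa.
For a solid shaft τ = 16T/(πd³), so d³ = 16T/(π τ_allow) = 16×6350000/(π×155.2) = 208400 mm³.
d = (208400)^(1/3) = 59.29 mm.

d = 59.3 mm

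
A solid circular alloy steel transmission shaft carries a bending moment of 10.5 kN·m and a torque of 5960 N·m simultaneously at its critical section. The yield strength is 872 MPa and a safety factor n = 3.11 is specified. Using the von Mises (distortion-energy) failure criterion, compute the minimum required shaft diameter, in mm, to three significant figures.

d = 75.2 mm

σ_allow = σ_y/n = 872/3.11 = 280.4 MPa.
For a solid shaft σ_b = 32M/(πd³) and τ = 16T/(πd³), so the von Mises stress is σ' = (16/πd³)·√(4M²+3T²).
√(4M²+3T²) = √(4×(1.050×10^7)² + 3×(5.960×10^6)²) = 2.340×10^7 N·mm.
d³ = 16×2.340×10^7/(π×280.4) = 425000 mm³.
d = 75.19 mm.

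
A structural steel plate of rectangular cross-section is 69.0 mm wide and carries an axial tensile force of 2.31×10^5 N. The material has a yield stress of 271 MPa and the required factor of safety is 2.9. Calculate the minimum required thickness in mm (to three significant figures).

t = 35.8 mm

σ_allow = 271/2.9 = 93.45 MPa.
Required area A = F/σ_allow = 231000/93.45 = 2472 mm².
t = A/w = 2472/69.0 = 35.83 mm.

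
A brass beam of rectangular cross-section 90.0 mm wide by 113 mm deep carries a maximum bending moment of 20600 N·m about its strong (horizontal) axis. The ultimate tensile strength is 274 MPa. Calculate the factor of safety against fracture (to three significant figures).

n = 2.55

Section modulus S = bh²/6 = 90.0×113²/6 = 191500 mm³.
σ = M/S = 2.0600×10^7/191500 = 107.6 MPa.
n = 274/107.6 = 2.548.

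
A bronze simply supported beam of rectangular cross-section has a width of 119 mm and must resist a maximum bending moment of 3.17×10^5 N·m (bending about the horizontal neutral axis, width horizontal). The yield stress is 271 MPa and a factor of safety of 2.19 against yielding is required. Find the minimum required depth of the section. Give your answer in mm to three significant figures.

σ_allow = 271/2.19 = 123.7 MPa.
For a rectangular section σ = 6M/(bh²), so h² = 6M/(b σ_allow) = 6×3.1700×10^8/(119×123.7) = 129200 mm².
h = 359.4 mm.

h = 359 mm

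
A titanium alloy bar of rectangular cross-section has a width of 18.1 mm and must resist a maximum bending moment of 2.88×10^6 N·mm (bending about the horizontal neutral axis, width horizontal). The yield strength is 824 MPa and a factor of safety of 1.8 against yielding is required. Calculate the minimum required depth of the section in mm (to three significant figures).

h = 45.7 mm

σ_allow = 824/1.8 = 457.8 MPa.
For a rectangular section σ = 6M/(bh²), so h² = 6M/(b σ_allow) = 6×2880000/(18.1×457.8) = 2086 mm².
h = 45.67 mm.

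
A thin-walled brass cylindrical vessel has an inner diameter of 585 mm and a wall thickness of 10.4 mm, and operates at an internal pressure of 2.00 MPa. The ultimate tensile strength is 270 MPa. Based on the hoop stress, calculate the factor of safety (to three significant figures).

n = 4.80

σ_h = pD/(2t) = 2.00×585/(2×10.4) = 56.25 MPa.
n = 270/56.25 = 4.800.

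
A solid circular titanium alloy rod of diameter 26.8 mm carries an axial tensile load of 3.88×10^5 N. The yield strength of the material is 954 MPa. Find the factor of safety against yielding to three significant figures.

A = πd²/4 = 564.1 mm².
σ = F/A = 388000/564.1 = 687.8 MPa.
n = 954/687.8 = 1.387.

n = 1.39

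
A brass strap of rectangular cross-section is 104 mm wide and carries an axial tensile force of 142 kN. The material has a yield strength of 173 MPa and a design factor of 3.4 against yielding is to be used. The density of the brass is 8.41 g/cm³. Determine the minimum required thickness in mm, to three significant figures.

σ_allow = 173/3.4 = 50.88 MPa.
Required area A = F/σ_allow = 142000/50.88 = 2791 mm².
t = A/w = 2791/104 = 26.83 mm.

t = 26.8 mm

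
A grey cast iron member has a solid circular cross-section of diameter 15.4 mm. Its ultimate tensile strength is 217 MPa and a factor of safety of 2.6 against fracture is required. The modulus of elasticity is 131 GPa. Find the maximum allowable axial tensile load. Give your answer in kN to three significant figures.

F_allow = 15.5 kN

σ_allow = 217/2.6 = 83.46 MPa.
A = πd²/4 = π×15.4²/4 = 186.3 mm².
F_allow = σ_allow × A = 83.46×186.3 = 15550 N.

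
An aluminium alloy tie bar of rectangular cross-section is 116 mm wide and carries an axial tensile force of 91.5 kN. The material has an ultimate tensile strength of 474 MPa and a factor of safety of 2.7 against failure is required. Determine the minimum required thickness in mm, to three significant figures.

σ_allow = 474/2.7 = 175.6 MPa.
Required area A = F/σ_allow = 91500/175.6 = 521.2 mm².
t = A/w = 521.2/116 = 4.493 mm.

t = 4.49 mm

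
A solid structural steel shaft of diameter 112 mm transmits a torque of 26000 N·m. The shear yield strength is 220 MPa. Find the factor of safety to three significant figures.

τ = 16T/(πd³) = 16×2.6000×10^7/(π×112³) = 94.25 MPa.
n = τ_limit/τ = 220/94.25 = 2.334.

n = 2.33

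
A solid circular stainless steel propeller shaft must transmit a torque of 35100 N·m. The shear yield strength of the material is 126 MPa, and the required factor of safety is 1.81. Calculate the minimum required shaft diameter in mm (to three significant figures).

d = 137 mm

Allowable shear stress τ_allow = 126/1.81 = 69.61 MPa.
For a solid shaft τ = 16T/(πd³), so d³ = 16T/(π τ_allow) = 16×3.5100×10^7/(π×69.61) = 2.568×10^6 mm³.
d = (2.568×10^6)^(1/3) = 136.9 mm.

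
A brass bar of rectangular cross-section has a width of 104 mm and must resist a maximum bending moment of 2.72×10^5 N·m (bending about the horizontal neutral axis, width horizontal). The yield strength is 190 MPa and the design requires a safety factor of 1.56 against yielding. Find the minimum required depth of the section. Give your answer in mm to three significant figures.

σ_allow = 190/1.56 = 121.8 MPa.
For a rectangular section σ = 6M/(bh²), so h² = 6M/(b σ_allow) = 6×2.7200×10^8/(104×121.8) = 128800 mm².
h = 358.9 mm.

h = 359 mm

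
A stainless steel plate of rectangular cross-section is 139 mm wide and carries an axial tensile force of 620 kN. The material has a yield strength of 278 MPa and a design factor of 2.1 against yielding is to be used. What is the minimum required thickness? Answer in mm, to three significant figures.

σ_allow = 278/2.1 = 132.4 MPa.
Required area A = F/σ_allow = 620000/132.4 = 4683 mm².
t = A/w = 4683/139 = 33.69 mm.

t = 33.7 mm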